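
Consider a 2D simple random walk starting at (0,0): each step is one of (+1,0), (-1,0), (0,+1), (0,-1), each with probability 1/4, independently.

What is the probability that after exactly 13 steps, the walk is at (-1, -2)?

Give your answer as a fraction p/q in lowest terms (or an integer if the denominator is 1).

Let h be the number of horizontal steps (so 13-h are vertical). To end at (-1,-2) need (h-1)/2 right-steps and ((13-h)-2)/2 up-steps.
Sum over h with 1 ≤ h ≤ 11, h ≡ 1 (mod 2), 13-h ≡ 0 (mod 2):
h=1: C(13,1)·C(1,0)·C(12,5) = 13·1·792 = 10296
h=3: C(13,3)·C(3,1)·C(10,4) = 286·3·210 = 180180
h=5: C(13,5)·C(5,2)·C(8,3) = 1287·10·56 = 720720
h=7: C(13,7)·C(7,3)·C(6,2) = 1716·35·15 = 900900
h=9: C(13,9)·C(9,4)·C(4,1) = 715·126·4 = 360360
h=11: C(13,11)·C(11,5)·C(2,0) = 78·462·1 = 36036
Total favorable: 2208492
Total paths: 4^13 = 67108864
P = 2208492/67108864 = 552123/16777216

Answer: 552123/16777216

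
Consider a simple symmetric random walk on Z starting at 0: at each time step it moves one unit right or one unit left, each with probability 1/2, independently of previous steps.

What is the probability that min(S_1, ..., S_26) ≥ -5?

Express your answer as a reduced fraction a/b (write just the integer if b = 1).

Let f(t,s) = #length-t paths at position s with S_1..S_t all ≥ -5.
f(t,s) = f(t-1,s-1) + f(t-1,s+1) for s ≥ -5; f(t,s) = 0 for s < -5.
t=0: f(0,0)=1
t=1: f(1,-1)=1 f(1,1)=1
t=2: f(2,-2)=1 f(2,0)=2 f(2,2)=1
t=3: f(3,-3)=1 f(3,-1)=3 f(3,1)=3 f(3,3)=1
t=4: f(4,-4)=1 f(4,-2)=4 f(4,0)=6 f(4,2)=4 f(4,4)=1
t=5: f(5,-5)=1 f(5,-3)=5 f(5,-1)=10 f(5,1)=10 f(5,3)=5 f(5,5)=1
t=6: f(6,-4)=6 f(6,-2)=15 f(6,0)=20 f(6,2)=15 f(6,4)=6 f(6,6)=1
t=7: f(7,-5)=6 f(7,-3)=21 f(7,-1)=35 f(7,1)=35 f(7,3)=21 f(7,5)=7 f(7,7)=1
t=8: f(8,-4)=27 f(8,-2)=56 f(8,0)=70 f(8,2)=56 f(8,4)=28 f(8,6)=8 f(8,8)=1
t=9: f(9,-5)=27 f(9,-3)=83 f(9,-1)=126 f(9,1)=126 f(9,3)=84 f(9,5)=36 f(9,7)=9 f(9,9)=1
t=10: f(10,-4)=110 f(10,-2)=209 f(10,0)=252 f(10,2)=210 f(10,4)=120 f(10,6)=45 f(10,8)=10 f(10,10)=1
t=11: f(11,-5)=110 f(11,-3)=319 f(11,-1)=461 f(11,1)=462 f(11,3)=330 f(11,5)=165 f(11,7)=55 f(11,9)=11 f(11,11)=1
t=12: f(12,-4)=429 f(12,-2)=780 f(12,0)=923 f(12,2)=792 f(12,4)=495 f(12,6)=220 f(12,8)=66 f(12,10)=12 f(12,12)=1
t=13: f(13,-5)=429 f(13,-3)=1209 f(13,-1)=1703 f(13,1)=1715 f(13,3)=1287 f(13,5)=715 f(13,7)=286 f(13,9)=78 f(13,11)=13 f(13,13)=1
t=14: f(14,-4)=1638 f(14,-2)=2912 f(14,0)=3418 f(14,2)=3002 f(14,4)=2002 f(14,6)=1001 f(14,8)=364 f(14,10)=91 f(14,12)=14 f(14,14)=1
t=15: f(15,-5)=1638 f(15,-3)=4550 f(15,-1)=6330 f(15,1)=6420 f(15,3)=5004 f(15,5)=3003 f(15,7)=1365 f(15,9)=455 f(15,11)=105 f(15,13)=15 f(15,15)=1
t=16: f(16,-4)=6188 f(16,-2)=10880 f(16,0)=12750 f(16,2)=11424 f(16,4)=8007 f(16,6)=4368 f(16,8)=1820 f(16,10)=560 f(16,12)=120 f(16,14)=16 f(16,16)=1
t=17: f(17,-5)=6188 f(17,-3)=17068 f(17,-1)=23630 f(17,1)=24174 f(17,3)=19431 f(17,5)=12375 f(17,7)=6188 f(17,9)=2380 f(17,11)=680 f(17,13)=136 f(17,15)=17 f(17,17)=1
t=18: f(18,-4)=23256 f(18,-2)=40698 f(18,0)=47804 f(18,2)=43605 f(18,4)=31806 f(18,6)=18563 f(18,8)=8568 f(18,10)=3060 f(18,12)=816 f(18,14)=153 f(18,16)=18 f(18,18)=1
t=19: f(19,-5)=23256 f(19,-3)=63954 f(19,-1)=88502 f(19,1)=91409 f(19,3)=75411 f(19,5)=50369 f(19,7)=27131 f(19,9)=11628 f(19,11)=3876 f(19,13)=969 f(19,15)=171 f(19,17)=19 f(19,19)=1
t=20: f(20,-4)=87210 f(20,-2)=152456 f(20,0)=179911 f(20,2)=166820 f(20,4)=125780 f(20,6)=77500 f(20,8)=38759 f(20,10)=15504 f(20,12)=4845 f(20,14)=1140 f(20,16)=190 f(20,18)=20 f(20,20)=1
t=21: f(21,-5)=87210 f(21,-3)=239666 f(21,-1)=332367 f(21,1)=346731 f(21,3)=292600 f(21,5)=203280 f(21,7)=116259 f(21,9)=54263 f(21,11)=20349 f(21,13)=5985 f(21,15)=1330 f(21,17)=210 f(21,19)=21 f(21,21)=1
t=22: f(22,-4)=326876 f(22,-2)=572033 f(22,0)=679098 f(22,2)=639331 f(22,4)=495880 f(22,6)=319539 f(22,8)=170522 f(22,10)=74612 f(22,12)=26334 f(22,14)=7315 f(22,16)=1540 f(22,18)=231 f(22,20)=22 f(22,22)=1
t=23: f(23,-5)=326876 f(23,-3)=898909 f(23,-1)=1251131 f(23,1)=1318429 f(23,3)=1135211 f(23,5)=815419 f(23,7)=490061 f(23,9)=245134 f(23,11)=100946 f(23,13)=33649 f(23,15)=8855 f(23,17)=1771 f(23,19)=253 f(23,21)=23 f(23,23)=1
t=24: f(24,-4)=1225785 f(24,-2)=2150040 f(24,0)=2569560 f(24,2)=2453640 f(24,4)=1950630 f(24,6)=1305480 f(24,8)=735195 f(24,10)=346080 f(24,12)=134595 f(24,14)=42504 f(24,16)=10626 f(24,18)=2024 f(24,20)=276 f(24,22)=24 f(24,24)=1
t=25: f(25,-5)=1225785 f(25,-3)=3375825 f(25,-1)=4719600 f(25,1)=5023200 f(25,3)=4404270 f(25,5)=3256110 f(25,7)=2040675 f(25,9)=1081275 f(25,11)=480675 f(25,13)=177099 f(25,15)=53130 f(25,17)=12650 f(25,19)=2300 f(25,21)=300 f(25,23)=25 f(25,25)=1
t=26: f(26,-4)=4601610 f(26,-2)=8095425 f(26,0)=9742800 f(26,2)=9427470 f(26,4)=7660380 f(26,6)=5296785 f(26,8)=3121950 f(26,10)=1561950 f(26,12)=657774 f(26,14)=230229 f(26,16)=65780 f(26,18)=14950 f(26,20)=2600 f(26,22)=325 f(26,24)=26 f(26,26)=1
Σ_s f(26,s) = 50480055
P = 50480055/67108864 = 50480055/67108864

Answer: 50480055/67108864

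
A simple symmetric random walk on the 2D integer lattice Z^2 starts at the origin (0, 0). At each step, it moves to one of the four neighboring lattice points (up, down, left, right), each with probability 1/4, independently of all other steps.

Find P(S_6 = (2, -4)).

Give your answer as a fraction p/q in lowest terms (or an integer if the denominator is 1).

Let h be the number of horizontal steps (so 6-h are vertical). To end at (2,-4) need (h+2)/2 right-steps and ((6-h)-4)/2 up-steps.
Sum over h with 2 ≤ h ≤ 2, h ≡ 0 (mod 2), 6-h ≡ 0 (mod 2):
h=2: C(6,2)·C(2,2)·C(4,0) = 15·1·1 = 15
Total favorable: 15
Total paths: 4^6 = 4096
P = 15/4096 = 15/4096

Answer: 15/4096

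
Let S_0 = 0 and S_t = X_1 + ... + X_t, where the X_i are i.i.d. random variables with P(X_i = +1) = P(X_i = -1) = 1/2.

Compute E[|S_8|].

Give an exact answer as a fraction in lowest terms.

S_8 takes values m ≡ 0 (mod 2) with |m| ≤ 8; P(S_8=m) = C(8,(8+m)/2)/2^8.
Total paths: 2^8 = 256
Distribution: P(S=-8)=1/256, P(S=-6)=8/256, P(S=-4)=28/256, P(S=-2)=56/256, P(S=0)=70/256, P(S=2)=56/256, P(S=4)=28/256, P(S=6)=8/256, P(S=8)=1/256
E[|S_8|] = Σ_m |m|·P(S_8=m) = 560/256 = 35/16

Answer: 35/16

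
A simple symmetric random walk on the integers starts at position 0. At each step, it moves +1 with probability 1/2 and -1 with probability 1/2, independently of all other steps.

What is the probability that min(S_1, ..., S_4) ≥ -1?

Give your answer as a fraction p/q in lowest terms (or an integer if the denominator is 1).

Let f(t,s) = #length-t paths at position s with S_1..S_t all ≥ -1.
f(t,s) = f(t-1,s-1) + f(t-1,s+1) for s ≥ -1; f(t,s) = 0 for s < -1.
t=0: f(0,0)=1
t=1: f(1,-1)=1 f(1,1)=1
t=2: f(2,0)=2 f(2,2)=1
t=3: f(3,-1)=2 f(3,1)=3 f(3,3)=1
t=4: f(4,0)=5 f(4,2)=4 f(4,4)=1
Σ_s f(4,s) = 10
P = 10/16 = 5/8

Answer: 5/8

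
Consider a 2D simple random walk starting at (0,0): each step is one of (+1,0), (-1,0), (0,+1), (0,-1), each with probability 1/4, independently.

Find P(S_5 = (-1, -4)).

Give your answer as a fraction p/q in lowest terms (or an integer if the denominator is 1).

Let h be the number of horizontal steps (so 5-h are vertical). To end at (-1,-4) need (h-1)/2 right-steps and ((5-h)-4)/2 up-steps.
Sum over h with 1 ≤ h ≤ 1, h ≡ 1 (mod 2), 5-h ≡ 0 (mod 2):
h=1: C(5,1)·C(1,0)·C(4,0) = 5·1·1 = 5
Total favorable: 5
Total paths: 4^5 = 1024
P = 5/1024 = 5/1024

Answer: 5/1024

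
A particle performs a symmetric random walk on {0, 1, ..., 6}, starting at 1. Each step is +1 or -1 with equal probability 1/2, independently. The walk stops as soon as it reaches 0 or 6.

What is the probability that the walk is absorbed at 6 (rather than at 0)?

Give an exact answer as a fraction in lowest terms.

Answer: 1/6

Derivation:
Symmetric walk (p = 1/2): the harmonic-function argument gives P(hit 6 before 0 | start at 1) = a/N.
P = 1/6 = 1/6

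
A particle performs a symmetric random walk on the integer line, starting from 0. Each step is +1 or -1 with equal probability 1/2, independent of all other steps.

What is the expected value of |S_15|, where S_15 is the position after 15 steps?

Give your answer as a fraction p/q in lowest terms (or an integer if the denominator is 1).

S_15 takes values m ≡ 1 (mod 2) with |m| ≤ 15; P(S_15=m) = C(15,(15+m)/2)/2^15.
Total paths: 2^15 = 32768
Distribution: P(S=-15)=1/32768, P(S=-13)=15/32768, P(S=-11)=105/32768, P(S=-9)=455/32768, P(S=-7)=1365/32768, P(S=-5)=3003/32768, P(S=-3)=5005/32768, P(S=-1)=6435/32768, P(S=1)=6435/32768, P(S=3)=5005/32768, P(S=5)=3003/32768, P(S=7)=1365/32768, P(S=9)=455/32768, P(S=11)=105/32768, P(S=13)=15/32768, P(S=15)=1/32768
E[|S_15|] = Σ_m |m|·P(S_15=m) = 102960/32768 = 6435/2048

Answer: 6435/2048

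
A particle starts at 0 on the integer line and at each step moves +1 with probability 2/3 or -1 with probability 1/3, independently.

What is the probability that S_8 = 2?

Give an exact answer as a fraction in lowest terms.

To reach position 2 after 8 steps: need 5 steps of +1 and 3 steps of -1.
Number of such sequences: C(8,5) = 56
Each has probability (2/3)^5 · (1/3)^3 = 32/6561
P = 56 · 32/6561 = 1792/6561

Answer: 1792/6561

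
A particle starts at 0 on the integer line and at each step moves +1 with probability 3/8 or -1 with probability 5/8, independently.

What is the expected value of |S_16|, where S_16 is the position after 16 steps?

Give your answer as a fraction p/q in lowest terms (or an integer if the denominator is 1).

S_16 takes values m ≡ 0 (mod 2) with |m| ≤ 16; P(S_16=m) = C(16,(16+m)/2) · (3/8)^((16+m)/2) · (5/8)^((16-m)/2).
Distribution: P(S=-16)=152587890625/281474976710656, P(S=-14)=91552734375/17592186044416, P(S=-12)=823974609375/35184372088832, P(S=-10)=1153564453125/17592186044416, P(S=-8)=8997802734375/70368744177664, P(S=-6)=3239208984375/17592186044416, P(S=-4)=7126259765625/35184372088832, P(S=-2)=3054111328125/17592186044416, P(S=0)=16492201171875/140737488355328, P(S=2)=1099480078125/17592186044416, P(S=4)=923563265625/35184372088832, P(S=6)=151128534375/17592186044416, P(S=8)=151128534375/70368744177664, P(S=10)=6975163125/17592186044416, P(S=12)=1793613375/35184372088832, P(S=14)=71744535/17592186044416, P(S=16)=43046721/281474976710656
E[|S_16|] = Σ_m |m|·P(S_16=m) = 40521047833043/8796093022208

Answer: 40521047833043/8796093022208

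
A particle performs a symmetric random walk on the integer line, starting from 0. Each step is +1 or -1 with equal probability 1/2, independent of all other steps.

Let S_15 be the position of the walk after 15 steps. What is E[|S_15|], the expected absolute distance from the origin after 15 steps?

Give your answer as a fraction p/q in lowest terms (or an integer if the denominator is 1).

Answer: 6435/2048

Derivation:
S_15 takes values m ≡ 1 (mod 2) with |m| ≤ 15; P(S_15=m) = C(15,(15+m)/2)/2^15.
Total paths: 2^15 = 32768
Distribution: P(S=-15)=1/32768, P(S=-13)=15/32768, P(S=-11)=105/32768, P(S=-9)=455/32768, P(S=-7)=1365/32768, P(S=-5)=3003/32768, P(S=-3)=5005/32768, P(S=-1)=6435/32768, P(S=1)=6435/32768, P(S=3)=5005/32768, P(S=5)=3003/32768, P(S=7)=1365/32768, P(S=9)=455/32768, P(S=11)=105/32768, P(S=13)=15/32768, P(S=15)=1/32768
E[|S_15|] = Σ_m |m|·P(S_15=m) = 102960/32768 = 6435/2048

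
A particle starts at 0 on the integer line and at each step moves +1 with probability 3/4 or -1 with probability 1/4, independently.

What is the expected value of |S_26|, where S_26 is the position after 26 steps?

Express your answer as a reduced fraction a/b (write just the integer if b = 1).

S_26 takes values m ≡ 0 (mod 2) with |m| ≤ 26; P(S_26=m) = C(26,(26+m)/2) · (3/4)^((26+m)/2) · (1/4)^((26-m)/2).
Distribution: P(S=-26)=1/4503599627370496, P(S=-24)=39/2251799813685248, P(S=-22)=2925/4503599627370496, P(S=-20)=8775/562949953421312, P(S=-18)=605475/2251799813685248, P(S=-16)=3996135/1125899906842624, P(S=-14)=83918835/2251799813685248, P(S=-12)=179826075/562949953421312, P(S=-10)=10250086275/4503599627370496, P(S=-8)=30750258825/2251799813685248, P(S=-6)=313652640015/4503599627370496, P(S=-4)=85541629095/281474976710656, P(S=-2)=1283124436425/1125899906842624, P(S=0)=2072739474225/562949953421312, P(S=2)=11548119927825/1125899906842624, P(S=4)=6928871956695/281474976710656, P(S=6)=228652774570935/4503599627370496, P(S=8)=201752448150825/2251799813685248, P(S=10)=605257344452475/4503599627370496, P(S=12)=95566949124075/562949953421312, P(S=14)=401381186321115/2251799813685248, P(S=16)=172020508423335/1125899906842624, P(S=18)=234573420577275/2251799813685248, P(S=20)=30596533118775/562949953421312, P(S=22)=91789599356325/4503599627370496, P(S=24)=11014751922759/2251799813685248, P(S=26)=2541865828329/4503599627370496
E[|S_26|] = Σ_m |m|·P(S_26=m) = 3661454193819539/281474976710656

Answer: 3661454193819539/281474976710656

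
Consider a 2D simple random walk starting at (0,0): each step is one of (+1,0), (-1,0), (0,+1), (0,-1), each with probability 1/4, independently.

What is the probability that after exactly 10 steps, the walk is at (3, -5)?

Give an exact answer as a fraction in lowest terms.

Answer: 525/262144

Derivation:
Let h be the number of horizontal steps (so 10-h are vertical). To end at (3,-5) need (h+3)/2 right-steps and ((10-h)-5)/2 up-steps.
Sum over h with 3 ≤ h ≤ 5, h ≡ 1 (mod 2), 10-h ≡ 1 (mod 2):
h=3: C(10,3)·C(3,3)·C(7,1) = 120·1·7 = 840
h=5: C(10,5)·C(5,4)·C(5,0) = 252·5·1 = 1260
Total favorable: 2100
Total paths: 4^10 = 1048576
P = 2100/1048576 = 525/262144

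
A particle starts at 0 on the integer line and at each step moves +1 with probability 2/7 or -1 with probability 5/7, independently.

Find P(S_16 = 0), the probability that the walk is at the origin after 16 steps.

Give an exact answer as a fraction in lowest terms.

Answer: 1287000000000/33232930569601

Derivation:
To be at 0 after 16 steps: need exactly 8 steps of +1 and 8 of -1.
Number of such sequences: C(16,8) = 12870
Each has probability (2/7)^8 · (5/7)^8 = 100000000/33232930569601
P = 12870 · 100000000/33232930569601 = 1287000000000/33232930569601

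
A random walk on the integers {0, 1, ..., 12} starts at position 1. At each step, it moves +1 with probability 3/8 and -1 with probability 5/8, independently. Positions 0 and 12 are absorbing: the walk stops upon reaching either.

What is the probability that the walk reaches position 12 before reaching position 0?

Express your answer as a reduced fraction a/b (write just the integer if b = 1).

Biased walk: p = 3/8, q = 5/8, r = q/p = 5/3
Gambler's ruin: P(hit 12 before 0 | start at 1) = (1 - r^a)/(1 - r^N)
r^1 = 5/3; r^12 = 244140625/531441
P = (1 - 5/3) / (1 - 244140625/531441) = -2/3 / -243609184/531441 = 177147/121804592

Answer: 177147/121804592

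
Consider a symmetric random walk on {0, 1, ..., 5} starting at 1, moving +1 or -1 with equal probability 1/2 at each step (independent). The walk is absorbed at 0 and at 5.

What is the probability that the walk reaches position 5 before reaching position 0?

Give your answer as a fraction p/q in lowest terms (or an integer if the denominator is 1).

Symmetric walk (p = 1/2): the harmonic-function argument gives P(hit 5 before 0 | start at 1) = a/N.
P = 1/5 = 1/5

Answer: 1/5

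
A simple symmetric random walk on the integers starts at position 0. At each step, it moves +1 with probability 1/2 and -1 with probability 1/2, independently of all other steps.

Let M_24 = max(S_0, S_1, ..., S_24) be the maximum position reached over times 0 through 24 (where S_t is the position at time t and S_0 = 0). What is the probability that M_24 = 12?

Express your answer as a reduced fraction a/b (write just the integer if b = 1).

Answer: 33649/4194304

Derivation:
Let M_24 = max(S_0,...,S_24). Use the reflection principle: for j ≥ 1, #{paths with M_24 ≥ j} = #{S_24 ≥ j} + #{S_24 ≥ j+1}.
By reflection, #{M_24 ≥ 12} = #{S_24 ≥ 12} + #{S_24 ≥ 13} = 190051 + 55455 = 245506.
#{M_24 ≥ 13} = #{S_24 ≥ 13} + #{S_24 ≥ 14} = 55455 + 55455 = 110910.
#{M_24 = 12} = 245506 - 110910 = 134596.
P(M_24 = 12) = 134596/16777216 = 33649/4194304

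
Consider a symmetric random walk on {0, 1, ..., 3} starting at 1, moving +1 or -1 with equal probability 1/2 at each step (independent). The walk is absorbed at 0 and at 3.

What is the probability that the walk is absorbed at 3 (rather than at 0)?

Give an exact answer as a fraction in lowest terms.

Symmetric walk (p = 1/2): the harmonic-function argument gives P(hit 3 before 0 | start at 1) = a/N.
P = 1/3 = 1/3

Answer: 1/3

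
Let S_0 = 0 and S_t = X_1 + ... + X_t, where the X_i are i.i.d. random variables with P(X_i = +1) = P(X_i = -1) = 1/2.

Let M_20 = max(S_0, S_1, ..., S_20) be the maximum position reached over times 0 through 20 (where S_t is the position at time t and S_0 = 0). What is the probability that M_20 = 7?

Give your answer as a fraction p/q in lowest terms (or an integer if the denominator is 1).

Let M_20 = max(S_0,...,S_20). Use the reflection principle: for j ≥ 1, #{paths with M_20 ≥ j} = #{S_20 ≥ j} + #{S_20 ≥ j+1}.
By reflection, #{M_20 ≥ 7} = #{S_20 ≥ 7} + #{S_20 ≥ 8} = 60460 + 60460 = 120920.
#{M_20 ≥ 8} = #{S_20 ≥ 8} + #{S_20 ≥ 9} = 60460 + 21700 = 82160.
#{M_20 = 7} = 120920 - 82160 = 38760.
P(M_20 = 7) = 38760/1048576 = 4845/131072

Answer: 4845/131072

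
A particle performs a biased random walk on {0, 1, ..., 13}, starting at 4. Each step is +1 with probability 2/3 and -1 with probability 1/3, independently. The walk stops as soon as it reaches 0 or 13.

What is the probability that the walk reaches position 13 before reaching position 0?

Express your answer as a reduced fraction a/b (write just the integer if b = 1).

Answer: 7680/8191

Derivation:
Biased walk: p = 2/3, q = 1/3, r = q/p = 1/2
Gambler's ruin: P(hit 13 before 0 | start at 4) = (1 - r^a)/(1 - r^N)
r^4 = 1/16; r^13 = 1/8192
P = (1 - 1/16) / (1 - 1/8192) = 15/16 / 8191/8192 = 7680/8191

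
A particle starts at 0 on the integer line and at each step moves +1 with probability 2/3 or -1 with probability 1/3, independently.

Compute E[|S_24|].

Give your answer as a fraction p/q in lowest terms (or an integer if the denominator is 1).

S_24 takes values m ≡ 0 (mod 2) with |m| ≤ 24; P(S_24=m) = C(24,(24+m)/2) · (2/3)^((24+m)/2) · (1/3)^((24-m)/2).
Distribution: P(S=-24)=1/282429536481, P(S=-22)=16/94143178827, P(S=-20)=368/94143178827, P(S=-18)=16192/282429536481, P(S=-16)=56672/94143178827, P(S=-14)=453376/94143178827, P(S=-12)=8614144/282429536481, P(S=-10)=4922368/31381059609, P(S=-8)=20920064/31381059609, P(S=-6)=669442048/282429536481, P(S=-4)=669442048/94143178827, P(S=-2)=1704034304/94143178827, P(S=0)=11076222976/282429536481, P(S=2)=6816137216/94143178827, P(S=4)=10711072768/94143178827, P(S=6)=42844291072/282429536481, P(S=8)=5355536384/31381059609, P(S=10)=5040504832/31381059609, P(S=12)=35283533824/282429536481, P(S=14)=7428112384/94143178827, P(S=16)=3714056192/94143178827, P(S=18)=4244635648/282429536481, P(S=20)=385875968/94143178827, P(S=22)=67108864/94143178827, P(S=24)=16777216/282429536481
E[|S_24|] = Σ_m |m|·P(S_24=m) = 769378008488/94143178827

Answer: 769378008488/94143178827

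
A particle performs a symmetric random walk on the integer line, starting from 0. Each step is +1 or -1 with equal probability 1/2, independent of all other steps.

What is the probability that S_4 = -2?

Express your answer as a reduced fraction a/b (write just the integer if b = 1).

To reach position -2 after 4 steps: need 1 step of +1 and 3 of -1.
Favorable paths: C(4,1) = 4
Total paths: 2^4 = 16
P = 4/16 = 1/4

Answer: 1/4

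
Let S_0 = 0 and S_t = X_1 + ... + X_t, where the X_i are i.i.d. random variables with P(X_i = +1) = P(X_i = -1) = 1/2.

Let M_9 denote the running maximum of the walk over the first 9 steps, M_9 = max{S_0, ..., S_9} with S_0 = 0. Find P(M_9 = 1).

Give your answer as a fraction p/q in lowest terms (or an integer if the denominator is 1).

Let M_9 = max(S_0,...,S_9). Use the reflection principle: for j ≥ 1, #{paths with M_9 ≥ j} = #{S_9 ≥ j} + #{S_9 ≥ j+1}.
By reflection, #{M_9 ≥ 1} = #{S_9 ≥ 1} + #{S_9 ≥ 2} = 256 + 130 = 386.
#{M_9 ≥ 2} = #{S_9 ≥ 2} + #{S_9 ≥ 3} = 130 + 130 = 260.
#{M_9 = 1} = 386 - 260 = 126.
P(M_9 = 1) = 126/512 = 63/256

Answer: 63/256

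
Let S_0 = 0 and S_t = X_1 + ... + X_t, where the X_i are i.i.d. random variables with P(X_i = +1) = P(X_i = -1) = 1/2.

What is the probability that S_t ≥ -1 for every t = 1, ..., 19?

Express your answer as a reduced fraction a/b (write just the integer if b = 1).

Let f(t,s) = #length-t paths at position s with S_1..S_t all ≥ -1.
f(t,s) = f(t-1,s-1) + f(t-1,s+1) for s ≥ -1; f(t,s) = 0 for s < -1.
t=0: f(0,0)=1
t=1: f(1,-1)=1 f(1,1)=1
t=2: f(2,0)=2 f(2,2)=1
t=3: f(3,-1)=2 f(3,1)=3 f(3,3)=1
t=4: f(4,0)=5 f(4,2)=4 f(4,4)=1
t=5: f(5,-1)=5 f(5,1)=9 f(5,3)=5 f(5,5)=1
t=6: f(6,0)=14 f(6,2)=14 f(6,4)=6 f(6,6)=1
t=7: f(7,-1)=14 f(7,1)=28 f(7,3)=20 f(7,5)=7 f(7,7)=1
t=8: f(8,0)=42 f(8,2)=48 f(8,4)=27 f(8,6)=8 f(8,8)=1
t=9: f(9,-1)=42 f(9,1)=90 f(9,3)=75 f(9,5)=35 f(9,7)=9 f(9,9)=1
t=10: f(10,0)=132 f(10,2)=165 f(10,4)=110 f(10,6)=44 f(10,8)=10 f(10,10)=1
t=11: f(11,-1)=132 f(11,1)=297 f(11,3)=275 f(11,5)=154 f(11,7)=54 f(11,9)=11 f(11,11)=1
t=12: f(12,0)=429 f(12,2)=572 f(12,4)=429 f(12,6)=208 f(12,8)=65 f(12,10)=12 f(12,12)=1
t=13: f(13,-1)=429 f(13,1)=1001 f(13,3)=1001 f(13,5)=637 f(13,7)=273 f(13,9)=77 f(13,11)=13 f(13,13)=1
t=14: f(14,0)=1430 f(14,2)=2002 f(14,4)=1638 f(14,6)=910 f(14,8)=350 f(14,10)=90 f(14,12)=14 f(14,14)=1
t=15: f(15,-1)=1430 f(15,1)=3432 f(15,3)=3640 f(15,5)=2548 f(15,7)=1260 f(15,9)=440 f(15,11)=104 f(15,13)=15 f(15,15)=1
t=16: f(16,0)=4862 f(16,2)=7072 f(16,4)=6188 f(16,6)=3808 f(16,8)=1700 f(16,10)=544 f(16,12)=119 f(16,14)=16 f(16,16)=1
t=17: f(17,-1)=4862 f(17,1)=11934 f(17,3)=13260 f(17,5)=9996 f(17,7)=5508 f(17,9)=2244 f(17,11)=663 f(17,13)=135 f(17,15)=17 f(17,17)=1
t=18: f(18,0)=16796 f(18,2)=25194 f(18,4)=23256 f(18,6)=15504 f(18,8)=7752 f(18,10)=2907 f(18,12)=798 f(18,14)=152 f(18,16)=18 f(18,18)=1
t=19: f(19,-1)=16796 f(19,1)=41990 f(19,3)=48450 f(19,5)=38760 f(19,7)=23256 f(19,9)=10659 f(19,11)=3705 f(19,13)=950 f(19,15)=170 f(19,17)=19 f(19,19)=1
Σ_s f(19,s) = 184756
P = 184756/524288 = 46189/131072

Answer: 46189/131072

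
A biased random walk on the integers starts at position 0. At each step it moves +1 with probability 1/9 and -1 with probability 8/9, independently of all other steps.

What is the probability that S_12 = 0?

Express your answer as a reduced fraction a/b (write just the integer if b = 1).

Answer: 80740352/94143178827

Derivation:
To be at 0 after 12 steps: need exactly 6 steps of +1 and 6 of -1.
Number of such sequences: C(12,6) = 924
Each has probability (1/9)^6 · (8/9)^6 = 262144/282429536481
P = 924 · 262144/282429536481 = 80740352/94143178827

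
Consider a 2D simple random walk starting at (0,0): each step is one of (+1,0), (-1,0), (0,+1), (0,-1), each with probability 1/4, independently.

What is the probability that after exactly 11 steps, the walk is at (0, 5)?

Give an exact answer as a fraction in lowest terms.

Answer: 27225/4194304

Derivation:
Let h be the number of horizontal steps (so 11-h are vertical). To end at (0,5) need (h+0)/2 right-steps and ((11-h)+5)/2 up-steps.
Sum over h with 0 ≤ h ≤ 6, h ≡ 0 (mod 2), 11-h ≡ 1 (mod 2):
h=0: C(11,0)·C(0,0)·C(11,8) = 1·1·165 = 165
h=2: C(11,2)·C(2,1)·C(9,7) = 55·2·36 = 3960
h=4: C(11,4)·C(4,2)·C(7,6) = 330·6·7 = 13860
h=6: C(11,6)·C(6,3)·C(5,5) = 462·20·1 = 9240
Total favorable: 27225
Total paths: 4^11 = 4194304
P = 27225/4194304 = 27225/4194304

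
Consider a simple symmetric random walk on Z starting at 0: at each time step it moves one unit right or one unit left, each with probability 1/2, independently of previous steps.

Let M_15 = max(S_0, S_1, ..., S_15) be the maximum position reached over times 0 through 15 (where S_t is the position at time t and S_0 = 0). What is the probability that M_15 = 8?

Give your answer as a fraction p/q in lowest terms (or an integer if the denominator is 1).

Answer: 455/32768

Derivation:
Let M_15 = max(S_0,...,S_15). Use the reflection principle: for j ≥ 1, #{paths with M_15 ≥ j} = #{S_15 ≥ j} + #{S_15 ≥ j+1}.
By reflection, #{M_15 ≥ 8} = #{S_15 ≥ 8} + #{S_15 ≥ 9} = 576 + 576 = 1152.
#{M_15 ≥ 9} = #{S_15 ≥ 9} + #{S_15 ≥ 10} = 576 + 121 = 697.
#{M_15 = 8} = 1152 - 697 = 455.
P(M_15 = 8) = 455/32768 = 455/32768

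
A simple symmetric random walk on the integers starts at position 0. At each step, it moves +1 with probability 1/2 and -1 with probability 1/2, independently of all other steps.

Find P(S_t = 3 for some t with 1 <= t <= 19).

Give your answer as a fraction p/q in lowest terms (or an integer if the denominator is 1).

Count via complement. Let g(t,s) = #length-t paths at position s with S_1..S_t all ≠ 3.
g(t,s) = g(t-1,s-1) + g(t-1,s+1) for s ≠ 3; g(t,3) = 0.
t=0: g(0,0)=1
t=1: g(1,-1)=1 g(1,1)=1
t=2: g(2,-2)=1 g(2,0)=2 g(2,2)=1
t=3: g(3,-3)=1 g(3,-1)=3 g(3,1)=3
t=4: g(4,-4)=1 g(4,-2)=4 g(4,0)=6 g(4,2)=3
t=5: g(5,-5)=1 g(5,-3)=5 g(5,-1)=10 g(5,1)=9
t=6: g(6,-6)=1 g(6,-4)=6 g(6,-2)=15 g(6,0)=19 g(6,2)=9
t=7: g(7,-7)=1 g(7,-5)=7 g(7,-3)=21 g(7,-1)=34 g(7,1)=28
t=8: g(8,-8)=1 g(8,-6)=8 g(8,-4)=28 g(8,-2)=55 g(8,0)=62 g(8,2)=28
t=9: g(9,-9)=1 g(9,-7)=9 g(9,-5)=36 g(9,-3)=83 g(9,-1)=117 g(9,1)=90
t=10: g(10,-10)=1 g(10,-8)=10 g(10,-6)=45 g(10,-4)=119 g(10,-2)=200 g(10,0)=207 g(10,2)=90
t=11: g(11,-11)=1 g(11,-9)=11 g(11,-7)=55 g(11,-5)=164 g(11,-3)=319 g(11,-1)=407 g(11,1)=297
t=12: g(12,-12)=1 g(12,-10)=12 g(12,-8)=66 g(12,-6)=219 g(12,-4)=483 g(12,-2)=726 g(12,0)=704 g(12,2)=297
t=13: g(13,-13)=1 g(13,-11)=13 g(13,-9)=78 g(13,-7)=285 g(13,-5)=702 g(13,-3)=1209 g(13,-1)=1430 g(13,1)=1001
t=14: g(14,-14)=1 g(14,-12)=14 g(14,-10)=91 g(14,-8)=363 g(14,-6)=987 g(14,-4)=1911 g(14,-2)=2639 g(14,0)=2431 g(14,2)=1001
t=15: g(15,-15)=1 g(15,-13)=15 g(15,-11)=105 g(15,-9)=454 g(15,-7)=1350 g(15,-5)=2898 g(15,-3)=4550 g(15,-1)=5070 g(15,1)=3432
t=16: g(16,-16)=1 g(16,-14)=16 g(16,-12)=120 g(16,-10)=559 g(16,-8)=1804 g(16,-6)=4248 g(16,-4)=7448 g(16,-2)=9620 g(16,0)=8502 g(16,2)=3432
t=17: g(17,-17)=1 g(17,-15)=17 g(17,-13)=136 g(17,-11)=679 g(17,-9)=2363 g(17,-7)=6052 g(17,-5)=11696 g(17,-3)=17068 g(17,-1)=18122 g(17,1)=11934
t=18: g(18,-18)=1 g(18,-16)=18 g(18,-14)=153 g(18,-12)=815 g(18,-10)=3042 g(18,-8)=8415 g(18,-6)=17748 g(18,-4)=28764 g(18,-2)=35190 g(18,0)=30056 g(18,2)=11934
t=19: g(19,-19)=1 g(19,-17)=19 g(19,-15)=171 g(19,-13)=968 g(19,-11)=3857 g(19,-9)=11457 g(19,-7)=26163 g(19,-5)=46512 g(19,-3)=63954 g(19,-1)=65246 g(19,1)=41990
Paths never hitting 3: Σ_s g(19,s) = 260338
Paths hitting 3: 2^19 - 260338 = 263950
P = 263950/524288 = 131975/262144

Answer: 131975/262144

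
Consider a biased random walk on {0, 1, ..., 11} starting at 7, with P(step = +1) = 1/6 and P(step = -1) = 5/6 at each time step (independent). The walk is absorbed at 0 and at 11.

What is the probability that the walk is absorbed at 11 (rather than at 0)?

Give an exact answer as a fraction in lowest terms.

Biased walk: p = 1/6, q = 5/6, r = q/p = 5
Gambler's ruin: P(hit 11 before 0 | start at 7) = (1 - r^a)/(1 - r^N)
r^7 = 78125; r^11 = 48828125
P = (1 - 78125) / (1 - 48828125) = -78124 / -48828124 = 19531/12207031

Answer: 19531/12207031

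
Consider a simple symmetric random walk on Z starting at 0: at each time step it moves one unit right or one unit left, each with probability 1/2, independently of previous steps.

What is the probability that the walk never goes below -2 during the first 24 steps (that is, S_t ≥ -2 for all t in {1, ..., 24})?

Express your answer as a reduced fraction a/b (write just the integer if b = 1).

Answer: 1924111/4194304

Derivation:
Let f(t,s) = #length-t paths at position s with S_1..S_t all ≥ -2.
f(t,s) = f(t-1,s-1) + f(t-1,s+1) for s ≥ -2; f(t,s) = 0 for s < -2.
t=0: f(0,0)=1
t=1: f(1,-1)=1 f(1,1)=1
t=2: f(2,-2)=1 f(2,0)=2 f(2,2)=1
t=3: f(3,-1)=3 f(3,1)=3 f(3,3)=1
t=4: f(4,-2)=3 f(4,0)=6 f(4,2)=4 f(4,4)=1
t=5: f(5,-1)=9 f(5,1)=10 f(5,3)=5 f(5,5)=1
t=6: f(6,-2)=9 f(6,0)=19 f(6,2)=15 f(6,4)=6 f(6,6)=1
t=7: f(7,-1)=28 f(7,1)=34 f(7,3)=21 f(7,5)=7 f(7,7)=1
t=8: f(8,-2)=28 f(8,0)=62 f(8,2)=55 f(8,4)=28 f(8,6)=8 f(8,8)=1
t=9: f(9,-1)=90 f(9,1)=117 f(9,3)=83 f(9,5)=36 f(9,7)=9 f(9,9)=1
t=10: f(10,-2)=90 f(10,0)=207 f(10,2)=200 f(10,4)=119 f(10,6)=45 f(10,8)=10 f(10,10)=1
t=11: f(11,-1)=297 f(11,1)=407 f(11,3)=319 f(11,5)=164 f(11,7)=55 f(11,9)=11 f(11,11)=1
t=12: f(12,-2)=297 f(12,0)=704 f(12,2)=726 f(12,4)=483 f(12,6)=219 f(12,8)=66 f(12,10)=12 f(12,12)=1
t=13: f(13,-1)=1001 f(13,1)=1430 f(13,3)=1209 f(13,5)=702 f(13,7)=285 f(13,9)=78 f(13,11)=13 f(13,13)=1
t=14: f(14,-2)=1001 f(14,0)=2431 f(14,2)=2639 f(14,4)=1911 f(14,6)=987 f(14,8)=363 f(14,10)=91 f(14,12)=14 f(14,14)=1
t=15: f(15,-1)=3432 f(15,1)=5070 f(15,3)=4550 f(15,5)=2898 f(15,7)=1350 f(15,9)=454 f(15,11)=105 f(15,13)=15 f(15,15)=1
t=16: f(16,-2)=3432 f(16,0)=8502 f(16,2)=9620 f(16,4)=7448 f(16,6)=4248 f(16,8)=1804 f(16,10)=559 f(16,12)=120 f(16,14)=16 f(16,16)=1
t=17: f(17,-1)=11934 f(17,1)=18122 f(17,3)=17068 f(17,5)=11696 f(17,7)=6052 f(17,9)=2363 f(17,11)=679 f(17,13)=136 f(17,15)=17 f(17,17)=1
t=18: f(18,-2)=11934 f(18,0)=30056 f(18,2)=35190 f(18,4)=28764 f(18,6)=17748 f(18,8)=8415 f(18,10)=3042 f(18,12)=815 f(18,14)=153 f(18,16)=18 f(18,18)=1
t=19: f(19,-1)=41990 f(19,1)=65246 f(19,3)=63954 f(19,5)=46512 f(19,7)=26163 f(19,9)=11457 f(19,11)=3857 f(19,13)=968 f(19,15)=171 f(19,17)=19 f(19,19)=1
t=20: f(20,-2)=41990 f(20,0)=107236 f(20,2)=129200 f(20,4)=110466 f(20,6)=72675 f(20,8)=37620 f(20,10)=15314 f(20,12)=4825 f(20,14)=1139 f(20,16)=190 f(20,18)=20 f(20,20)=1
t=21: f(21,-1)=149226 f(21,1)=236436 f(21,3)=239666 f(21,5)=183141 f(21,7)=110295 f(21,9)=52934 f(21,11)=20139 f(21,13)=5964 f(21,15)=1329 f(21,17)=210 f(21,19)=21 f(21,21)=1
t=22: f(22,-2)=149226 f(22,0)=385662 f(22,2)=476102 f(22,4)=422807 f(22,6)=293436 f(22,8)=163229 f(22,10)=73073 f(22,12)=26103 f(22,14)=7293 f(22,16)=1539 f(22,18)=231 f(22,20)=22 f(22,22)=1
t=23: f(23,-1)=534888 f(23,1)=861764 f(23,3)=898909 f(23,5)=716243 f(23,7)=456665 f(23,9)=236302 f(23,11)=99176 f(23,13)=33396 f(23,15)=8832 f(23,17)=1770 f(23,19)=253 f(23,21)=23 f(23,23)=1
t=24: f(24,-2)=534888 f(24,0)=1396652 f(24,2)=1760673 f(24,4)=1615152 f(24,6)=1172908 f(24,8)=692967 f(24,10)=335478 f(24,12)=132572 f(24,14)=42228 f(24,16)=10602 f(24,18)=2023 f(24,20)=276 f(24,22)=24 f(24,24)=1
Σ_s f(24,s) = 7696444
P = 7696444/16777216 = 1924111/4194304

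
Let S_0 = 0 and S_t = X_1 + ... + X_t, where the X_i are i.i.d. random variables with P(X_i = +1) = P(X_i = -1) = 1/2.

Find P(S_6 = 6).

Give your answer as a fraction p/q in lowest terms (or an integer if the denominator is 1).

Answer: 1/64

Derivation:
To reach position 6 after 6 steps: need 6 steps of +1 and 0 of -1.
Favorable paths: C(6,6) = 1
Total paths: 2^6 = 64
P = 1/64 = 1/64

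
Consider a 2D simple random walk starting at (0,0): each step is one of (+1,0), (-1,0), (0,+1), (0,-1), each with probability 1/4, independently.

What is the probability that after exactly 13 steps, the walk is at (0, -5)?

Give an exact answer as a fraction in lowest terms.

Let h be the number of horizontal steps (so 13-h are vertical). To end at (0,-5) need (h+0)/2 right-steps and ((13-h)-5)/2 up-steps.
Sum over h with 0 ≤ h ≤ 8, h ≡ 0 (mod 2), 13-h ≡ 1 (mod 2):
h=0: C(13,0)·C(0,0)·C(13,4) = 1·1·715 = 715
h=2: C(13,2)·C(2,1)·C(11,3) = 78·2·165 = 25740
h=4: C(13,4)·C(4,2)·C(9,2) = 715·6·36 = 154440
h=6: C(13,6)·C(6,3)·C(7,1) = 1716·20·7 = 240240
h=8: C(13,8)·C(8,4)·C(5,0) = 1287·70·1 = 90090
Total favorable: 511225
Total paths: 4^13 = 67108864
P = 511225/67108864 = 511225/67108864

Answer: 511225/67108864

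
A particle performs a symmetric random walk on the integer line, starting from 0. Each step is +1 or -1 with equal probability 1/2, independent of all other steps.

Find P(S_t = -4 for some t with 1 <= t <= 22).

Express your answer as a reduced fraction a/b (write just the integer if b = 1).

Answer: 106135/262144

Derivation:
Count via complement. Let g(t,s) = #length-t paths at position s with S_1..S_t all ≠ -4.
g(t,s) = g(t-1,s-1) + g(t-1,s+1) for s ≠ -4; g(t,-4) = 0.
t=0: g(0,0)=1
t=1: g(1,-1)=1 g(1,1)=1
t=2: g(2,-2)=1 g(2,0)=2 g(2,2)=1
t=3: g(3,-3)=1 g(3,-1)=3 g(3,1)=3 g(3,3)=1
t=4: g(4,-2)=4 g(4,0)=6 g(4,2)=4 g(4,4)=1
t=5: g(5,-3)=4 g(5,-1)=10 g(5,1)=10 g(5,3)=5 g(5,5)=1
t=6: g(6,-2)=14 g(6,0)=20 g(6,2)=15 g(6,4)=6 g(6,6)=1
t=7: g(7,-3)=14 g(7,-1)=34 g(7,1)=35 g(7,3)=21 g(7,5)=7 g(7,7)=1
t=8: g(8,-2)=48 g(8,0)=69 g(8,2)=56 g(8,4)=28 g(8,6)=8 g(8,8)=1
t=9: g(9,-3)=48 g(9,-1)=117 g(9,1)=125 g(9,3)=84 g(9,5)=36 g(9,7)=9 g(9,9)=1
t=10: g(10,-2)=165 g(10,0)=242 g(10,2)=209 g(10,4)=120 g(10,6)=45 g(10,8)=10 g(10,10)=1
t=11: g(11,-3)=165 g(11,-1)=407 g(11,1)=451 g(11,3)=329 g(11,5)=165 g(11,7)=55 g(11,9)=11 g(11,11)=1
t=12: g(12,-2)=572 g(12,0)=858 g(12,2)=780 g(12,4)=494 g(12,6)=220 g(12,8)=66 g(12,10)=12 g(12,12)=1
t=13: g(13,-3)=572 g(13,-1)=1430 g(13,1)=1638 g(13,3)=1274 g(13,5)=714 g(13,7)=286 g(13,9)=78 g(13,11)=13 g(13,13)=1
t=14: g(14,-2)=2002 g(14,0)=3068 g(14,2)=2912 g(14,4)=1988 g(14,6)=1000 g(14,8)=364 g(14,10)=91 g(14,12)=14 g(14,14)=1
t=15: g(15,-3)=2002 g(15,-1)=5070 g(15,1)=5980 g(15,3)=4900 g(15,5)=2988 g(15,7)=1364 g(15,9)=455 g(15,11)=105 g(15,13)=15 g(15,15)=1
t=16: g(16,-2)=7072 g(16,0)=11050 g(16,2)=10880 g(16,4)=7888 g(16,6)=4352 g(16,8)=1819 g(16,10)=560 g(16,12)=120 g(16,14)=16 g(16,16)=1
t=17: g(17,-3)=7072 g(17,-1)=18122 g(17,1)=21930 g(17,3)=18768 g(17,5)=12240 g(17,7)=6171 g(17,9)=2379 g(17,11)=680 g(17,13)=136 g(17,15)=17 g(17,17)=1
t=18: g(18,-2)=25194 g(18,0)=40052 g(18,2)=40698 g(18,4)=31008 g(18,6)=18411 g(18,8)=8550 g(18,10)=3059 g(18,12)=816 g(18,14)=153 g(18,16)=18 g(18,18)=1
t=19: g(19,-3)=25194 g(19,-1)=65246 g(19,1)=80750 g(19,3)=71706 g(19,5)=49419 g(19,7)=26961 g(19,9)=11609 g(19,11)=3875 g(19,13)=969 g(19,15)=171 g(19,17)=19 g(19,19)=1
t=20: g(20,-2)=90440 g(20,0)=145996 g(20,2)=152456 g(20,4)=121125 g(20,6)=76380 g(20,8)=38570 g(20,10)=15484 g(20,12)=4844 g(20,14)=1140 g(20,16)=190 g(20,18)=20 g(20,20)=1
t=21: g(21,-3)=90440 g(21,-1)=236436 g(21,1)=298452 g(21,3)=273581 g(21,5)=197505 g(21,7)=114950 g(21,9)=54054 g(21,11)=20328 g(21,13)=5984 g(21,15)=1330 g(21,17)=210 g(21,19)=21 g(21,21)=1
t=22: g(22,-2)=326876 g(22,0)=534888 g(22,2)=572033 g(22,4)=471086 g(22,6)=312455 g(22,8)=169004 g(22,10)=74382 g(22,12)=26312 g(22,14)=7314 g(22,16)=1540 g(22,18)=231 g(22,20)=22 g(22,22)=1
Paths never hitting -4: Σ_s g(22,s) = 2496144
Paths hitting -4: 2^22 - 2496144 = 1698160
P = 1698160/4194304 = 106135/262144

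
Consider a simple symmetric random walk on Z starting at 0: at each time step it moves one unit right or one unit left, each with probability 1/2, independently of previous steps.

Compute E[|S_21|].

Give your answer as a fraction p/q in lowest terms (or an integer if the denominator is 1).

S_21 takes values m ≡ 1 (mod 2) with |m| ≤ 21; P(S_21=m) = C(21,(21+m)/2)/2^21.
Total paths: 2^21 = 2097152
Distribution: P(S=-21)=1/2097152, P(S=-19)=21/2097152, P(S=-17)=210/2097152, P(S=-15)=1330/2097152, P(S=-13)=5985/2097152, P(S=-11)=20349/2097152, P(S=-9)=54264/2097152, P(S=-7)=116280/2097152, P(S=-5)=203490/2097152, P(S=-3)=293930/2097152, P(S=-1)=352716/2097152, P(S=1)=352716/2097152, P(S=3)=293930/2097152, P(S=5)=203490/2097152, P(S=7)=116280/2097152, P(S=9)=54264/2097152, P(S=11)=20349/2097152, P(S=13)=5985/2097152, P(S=15)=1330/2097152, P(S=17)=210/2097152, P(S=19)=21/2097152, P(S=21)=1/2097152
E[|S_21|] = Σ_m |m|·P(S_21=m) = 7759752/2097152 = 969969/262144

Answer: 969969/262144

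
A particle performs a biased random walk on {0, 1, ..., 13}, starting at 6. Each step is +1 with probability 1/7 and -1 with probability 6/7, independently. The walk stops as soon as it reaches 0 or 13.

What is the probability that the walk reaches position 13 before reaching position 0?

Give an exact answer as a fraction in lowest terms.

Answer: 9331/2612138803

Derivation:
Biased walk: p = 1/7, q = 6/7, r = q/p = 6
Gambler's ruin: P(hit 13 before 0 | start at 6) = (1 - r^a)/(1 - r^N)
r^6 = 46656; r^13 = 13060694016
P = (1 - 46656) / (1 - 13060694016) = -46655 / -13060694015 = 9331/2612138803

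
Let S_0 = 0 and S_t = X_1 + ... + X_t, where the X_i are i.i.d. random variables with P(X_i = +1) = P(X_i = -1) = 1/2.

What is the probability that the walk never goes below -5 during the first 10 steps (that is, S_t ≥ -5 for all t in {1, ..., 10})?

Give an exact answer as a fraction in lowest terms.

Let f(t,s) = #length-t paths at position s with S_1..S_t all ≥ -5.
f(t,s) = f(t-1,s-1) + f(t-1,s+1) for s ≥ -5; f(t,s) = 0 for s < -5.
t=0: f(0,0)=1
t=1: f(1,-1)=1 f(1,1)=1
t=2: f(2,-2)=1 f(2,0)=2 f(2,2)=1
t=3: f(3,-3)=1 f(3,-1)=3 f(3,1)=3 f(3,3)=1
t=4: f(4,-4)=1 f(4,-2)=4 f(4,0)=6 f(4,2)=4 f(4,4)=1
t=5: f(5,-5)=1 f(5,-3)=5 f(5,-1)=10 f(5,1)=10 f(5,3)=5 f(5,5)=1
t=6: f(6,-4)=6 f(6,-2)=15 f(6,0)=20 f(6,2)=15 f(6,4)=6 f(6,6)=1
t=7: f(7,-5)=6 f(7,-3)=21 f(7,-1)=35 f(7,1)=35 f(7,3)=21 f(7,5)=7 f(7,7)=1
t=8: f(8,-4)=27 f(8,-2)=56 f(8,0)=70 f(8,2)=56 f(8,4)=28 f(8,6)=8 f(8,8)=1
t=9: f(9,-5)=27 f(9,-3)=83 f(9,-1)=126 f(9,1)=126 f(9,3)=84 f(9,5)=36 f(9,7)=9 f(9,9)=1
t=10: f(10,-4)=110 f(10,-2)=209 f(10,0)=252 f(10,2)=210 f(10,4)=120 f(10,6)=45 f(10,8)=10 f(10,10)=1
Σ_s f(10,s) = 957
P = 957/1024 = 957/1024

Answer: 957/1024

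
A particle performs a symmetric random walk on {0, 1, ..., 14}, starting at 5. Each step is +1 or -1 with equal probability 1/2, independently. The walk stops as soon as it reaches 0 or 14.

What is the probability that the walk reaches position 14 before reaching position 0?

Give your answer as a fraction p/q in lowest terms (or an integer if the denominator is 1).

Symmetric walk (p = 1/2): the harmonic-function argument gives P(hit 14 before 0 | start at 5) = a/N.
P = 5/14 = 5/14

Answer: 5/14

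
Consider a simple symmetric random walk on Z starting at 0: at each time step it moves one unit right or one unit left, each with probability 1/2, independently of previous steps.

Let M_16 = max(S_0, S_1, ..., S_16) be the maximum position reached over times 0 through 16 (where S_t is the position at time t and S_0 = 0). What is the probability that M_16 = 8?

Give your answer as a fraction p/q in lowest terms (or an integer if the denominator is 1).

Let M_16 = max(S_0,...,S_16). Use the reflection principle: for j ≥ 1, #{paths with M_16 ≥ j} = #{S_16 ≥ j} + #{S_16 ≥ j+1}.
By reflection, #{M_16 ≥ 8} = #{S_16 ≥ 8} + #{S_16 ≥ 9} = 2517 + 697 = 3214.
#{M_16 ≥ 9} = #{S_16 ≥ 9} + #{S_16 ≥ 10} = 697 + 697 = 1394.
#{M_16 = 8} = 3214 - 1394 = 1820.
P(M_16 = 8) = 1820/65536 = 455/16384

Answer: 455/16384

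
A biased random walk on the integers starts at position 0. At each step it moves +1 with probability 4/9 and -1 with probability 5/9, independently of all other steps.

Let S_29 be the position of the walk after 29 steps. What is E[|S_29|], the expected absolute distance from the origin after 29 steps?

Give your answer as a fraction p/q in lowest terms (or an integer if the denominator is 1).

Answer: 2649997398673133740170091349/523347633027360537213511521

Derivation:
S_29 takes values m ≡ 1 (mod 2) with |m| ≤ 29; P(S_29=m) = C(29,(29+m)/2) · (4/9)^((29+m)/2) · (5/9)^((29-m)/2).
Distribution: P(S=-29)=186264514923095703125/4710128697246244834921603689, P(S=-27)=4321336746215820312500/4710128697246244834921603689, P(S=-25)=48398971557617187500000/4710128697246244834921603689, P(S=-23)=38719177246093750000000/523347633027360537213511521, P(S=-21)=201339721679687500000000/523347633027360537213511521, P(S=-19)=805358886718750000000000/523347633027360537213511521, P(S=-17)=2577148437500000000000000/523347633027360537213511521, P(S=-15)=6774218750000000000000000/523347633027360537213511521, P(S=-13)=14903281250000000000000000/523347633027360537213511521, P(S=-11)=83458375000000000000000000/1570042899082081611640534563, P(S=-9)=133533400000000000000000000/1570042899082081611640534563, P(S=-7)=184518880000000000000000000/1570042899082081611640534563, P(S=-5)=73807552000000000000000000/523347633027360537213511521, P(S=-3)=77214054400000000000000000/523347633027360537213511521, P(S=-1)=70595706880000000000000000/523347633027360537213511521, P(S=1)=56476565504000000000000000/523347633027360537213511521, P(S=3)=39533595852800000000000000/523347633027360537213511521, P(S=5)=24185258639360000000000000/523347633027360537213511521, P(S=7)=38696413822976000000000000/1570042899082081611640534563, P(S=9)=17922549560115200000000000/1570042899082081611640534563, P(S=11)=7169019824046080000000000/1570042899082081611640534563, P(S=13)=819316551319552000000000/523347633027360537213511521, P(S=15)=238346633111142400000000/523347633027360537213511521, P(S=17)=58032223714017280000000/523347633027360537213511521, P(S=19)=11606444742803456000000/523347633027360537213511521, P(S=21)=1857031158848552960000/523347633027360537213511521, P(S=23)=228557681089052672000/523347633027360537213511521, P(S=25)=182846144871242137600/4710128697246244834921603689, P(S=27)=10448351135499550720/4710128697246244834921603689, P(S=29)=288230376151711744/4710128697246244834921603689
E[|S_29|] = Σ_m |m|·P(S_29=m) = 2649997398673133740170091349/523347633027360537213511521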